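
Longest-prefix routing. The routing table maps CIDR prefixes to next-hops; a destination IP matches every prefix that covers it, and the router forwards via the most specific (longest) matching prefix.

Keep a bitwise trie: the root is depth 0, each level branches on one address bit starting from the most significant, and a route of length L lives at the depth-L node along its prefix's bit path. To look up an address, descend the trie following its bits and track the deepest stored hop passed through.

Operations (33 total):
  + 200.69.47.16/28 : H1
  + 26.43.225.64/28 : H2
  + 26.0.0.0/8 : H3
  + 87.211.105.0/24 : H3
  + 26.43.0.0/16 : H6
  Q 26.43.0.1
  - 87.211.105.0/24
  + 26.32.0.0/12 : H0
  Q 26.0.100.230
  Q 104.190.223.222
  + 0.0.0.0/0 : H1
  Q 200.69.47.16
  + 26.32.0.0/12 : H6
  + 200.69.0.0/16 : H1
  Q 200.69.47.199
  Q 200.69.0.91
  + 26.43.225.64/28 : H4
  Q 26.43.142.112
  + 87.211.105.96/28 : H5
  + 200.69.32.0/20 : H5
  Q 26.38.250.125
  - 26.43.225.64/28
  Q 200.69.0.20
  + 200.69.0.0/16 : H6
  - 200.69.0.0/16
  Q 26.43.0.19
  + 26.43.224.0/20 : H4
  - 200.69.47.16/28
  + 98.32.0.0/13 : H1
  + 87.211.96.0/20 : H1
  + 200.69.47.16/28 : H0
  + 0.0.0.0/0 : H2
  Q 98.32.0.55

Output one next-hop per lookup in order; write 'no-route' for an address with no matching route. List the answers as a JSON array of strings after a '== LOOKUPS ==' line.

Apply in order:
  add 200.69.47.16/28 -> H1 at depth 28
  add 26.43.225.64/28 -> H2 at depth 28
  add 26.0.0.0/8 -> H3 at depth 8
  add 87.211.105.0/24 -> H3 at depth 24
  add 26.43.0.0/16 -> H6 at depth 16
  ? 26.43.0.1  path d0:-→d1:-→d2:-→d3:-→d4:-→d5:-→d6:-→d7:-→d8:H3→d9:-→d10:-→d11:-→d12:-→d13:-→d14:-→d15:-→d16:H6  best=H6
  - 87.211.105.0/24 clear@24
  add 26.32.0.0/12 -> H0 at depth 12
  ? 26.0.100.230  path d0:-→d1:-→d2:-→d3:-→d4:-→d5:-→d6:-→d7:-→d8:H3→d9:-→d10:-  best=H3
  ? 104.190.223.222  path d0:-→d1:-→d2:-  best=no-route
  add 0.0.0.0/0 -> H1 at depth 0
  ? 200.69.47.16  path d0:H1→d1:-→d2:-→d3:-→d4:-→d5:-→d6:-→d7:-→d8:-→d9:-→d10:-→d11:-→d12:-→d13:-→d14:-→d15:-→d16:-→d17:-→d18:-→d19:-→d20:-→d21:-→d22:-→d23:-→d24:-→d25:-→d26:-→d27:-→d28:H1  best=H1
  add 26.32.0.0/12 -> H6 at depth 12
  add 200.69.0.0/16 -> H1 at depth 16
  ? 200.69.47.199  path d0:H1→d1:-→d2:-→d3:-→d4:-→d5:-→d6:-→d7:-→d8:-→d9:-→d10:-→d11:-→d12:-→d13:-→d14:-→d15:-→d16:H1→d17:-→d18:-→d19:-→d20:-→d21:-→d22:-→d23:-→d24:-  best=H1
  ? 200.69.0.91  path d0:H1→d1:-→d2:-→d3:-→d4:-→d5:-→d6:-→d7:-→d8:-→d9:-→d10:-→d11:-→d12:-→d13:-→d14:-→d15:-→d16:H1→d17:-→d18:-  best=H1
  add 26.43.225.64/28 -> H4 at depth 28
  ? 26.43.142.112  path d0:H1→d1:-→d2:-→d3:-→d4:-→d5:-→d6:-→d7:-→d8:H3→d9:-→d10:-→d11:-→d12:H6→d13:-→d14:-→d15:-→d16:H6→d17:-  best=H6
  add 87.211.105.96/28 -> H5 at depth 28
  add 200.69.32.0/20 -> H5 at depth 20
  ? 26.38.250.125  path d0:H1→d1:-→d2:-→d3:-→d4:-→d5:-→d6:-→d7:-→d8:H3→d9:-→d10:-→d11:-→d12:H6  best=H6
  - 26.43.225.64/28 clear@28
  ? 200.69.0.20  path d0:H1→d1:-→d2:-→d3:-→d4:-→d5:-→d6:-→d7:-→d8:-→d9:-→d10:-→d11:-→d12:-→d13:-→d14:-→d15:-→d16:H1→d17:-→d18:-  best=H1
  add 200.69.0.0/16 -> H6 at depth 16
  - 200.69.0.0/16 clear@16
  ? 26.43.0.19  path d0:H1→d1:-→d2:-→d3:-→d4:-→d5:-→d6:-→d7:-→d8:H3→d9:-→d10:-→d11:-→d12:H6→d13:-→d14:-→d15:-→d16:H6  best=H6
  add 26.43.224.0/20 -> H4 at depth 20
  - 200.69.47.16/28 clear@28
  add 98.32.0.0/13 -> H1 at depth 13
  add 87.211.96.0/20 -> H1 at depth 20
  add 200.69.47.16/28 -> H0 at depth 28
  add 0.0.0.0/0 -> H2 at depth 0
  ? 98.32.0.55  path d0:H2→d1:-→d2:-→d3:-→d4:-→d5:-→d6:-→d7:-→d8:-→d9:-→d10:-→d11:-→d12:-→d13:H1  best=H1

== LOOKUPS ==
["H6","H3","no-route","H1","H1","H1","H6","H6","H1","H6","H1"]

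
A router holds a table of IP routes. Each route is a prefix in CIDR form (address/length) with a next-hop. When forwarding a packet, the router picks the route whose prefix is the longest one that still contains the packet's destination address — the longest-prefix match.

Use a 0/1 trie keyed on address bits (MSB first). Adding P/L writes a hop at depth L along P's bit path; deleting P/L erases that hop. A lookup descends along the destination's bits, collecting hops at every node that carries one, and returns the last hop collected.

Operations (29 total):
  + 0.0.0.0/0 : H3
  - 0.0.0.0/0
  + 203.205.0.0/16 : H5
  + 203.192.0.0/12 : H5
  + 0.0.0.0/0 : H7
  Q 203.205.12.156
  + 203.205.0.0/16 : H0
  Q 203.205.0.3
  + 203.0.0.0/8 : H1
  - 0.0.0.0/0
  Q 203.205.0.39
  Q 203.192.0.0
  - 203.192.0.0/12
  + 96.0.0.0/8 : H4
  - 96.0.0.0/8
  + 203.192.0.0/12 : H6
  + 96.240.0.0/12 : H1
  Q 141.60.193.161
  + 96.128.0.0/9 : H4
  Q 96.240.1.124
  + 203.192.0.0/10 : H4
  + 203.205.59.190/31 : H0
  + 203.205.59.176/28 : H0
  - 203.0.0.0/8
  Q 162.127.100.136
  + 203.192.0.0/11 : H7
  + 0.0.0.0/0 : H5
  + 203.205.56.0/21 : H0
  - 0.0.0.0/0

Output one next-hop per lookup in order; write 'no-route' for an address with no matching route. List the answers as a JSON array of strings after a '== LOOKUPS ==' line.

Apply in order:
  add 0.0.0.0/0 -> H3 at depth 0
  del 0.0.0.0/0 (clear depth 0)
  add 203.205.0.0/16 -> H5 at depth 16
  add 203.192.0.0/12 -> H5 at depth 12
  add 0.0.0.0/0 -> H7 at depth 0
  ? 203.205.12.156  path d0:H7→d1:-→d2:-→d3:-→d4:-→d5:-→d6:-→d7:-→d8:-→d9:-→d10:-→d11:-→d12:H5→d13:-→d14:-→d15:-→d16:H5  best=H5
  add 203.205.0.0/16 -> H0 at depth 16
  ? 203.205.0.3  path d0:H7→d1:-→d2:-→d3:-→d4:-→d5:-→d6:-→d7:-→d8:-→d9:-→d10:-→d11:-→d12:H5→d13:-→d14:-→d15:-→d16:H0  best=H0
  add 203.0.0.0/8 -> H1 at depth 8
  del 0.0.0.0/0 (clear depth 0)
  ? 203.205.0.39  path d0:-→d1:-→d2:-→d3:-→d4:-→d5:-→d6:-→d7:-→d8:H1→d9:-→d10:-→d11:-→d12:H5→d13:-→d14:-→d15:-→d16:H0  best=H0
  ? 203.192.0.0  path d0:-→d1:-→d2:-→d3:-→d4:-→d5:-→d6:-→d7:-→d8:H1→d9:-→d10:-→d11:-→d12:H5  best=H5
  del 203.192.0.0/12 (clear depth 12)
  add 96.0.0.0/8 -> H4 at depth 8
  del 96.0.0.0/8 (clear depth 8)
  add 203.192.0.0/12 -> H6 at depth 12
  add 96.240.0.0/12 -> H1 at depth 12
  ? 141.60.193.161  path d0:-→d1:-  best=no-route
  add 96.128.0.0/9 -> H4 at depth 9
  ? 96.240.1.124  path d0:-→d1:-→d2:-→d3:-→d4:-→d5:-→d6:-→d7:-→d8:-→d9:H4→d10:-→d11:-→d12:H1  best=H1
  add 203.192.0.0/10 -> H4 at depth 10
  add 203.205.59.190/31 -> H0 at depth 31
  add 203.205.59.176/28 -> H0 at depth 28
  del 203.0.0.0/8 (clear depth 8)
  ? 162.127.100.136  path d0:-→d1:-  best=no-route
  add 203.192.0.0/11 -> H7 at depth 11
  add 0.0.0.0/0 -> H5 at depth 0
  add 203.205.56.0/21 -> H0 at depth 21
  del 0.0.0.0/0 (clear depth 0)

== LOOKUPS ==
["H5","H0","H0","H5","no-route","H1","no-route"]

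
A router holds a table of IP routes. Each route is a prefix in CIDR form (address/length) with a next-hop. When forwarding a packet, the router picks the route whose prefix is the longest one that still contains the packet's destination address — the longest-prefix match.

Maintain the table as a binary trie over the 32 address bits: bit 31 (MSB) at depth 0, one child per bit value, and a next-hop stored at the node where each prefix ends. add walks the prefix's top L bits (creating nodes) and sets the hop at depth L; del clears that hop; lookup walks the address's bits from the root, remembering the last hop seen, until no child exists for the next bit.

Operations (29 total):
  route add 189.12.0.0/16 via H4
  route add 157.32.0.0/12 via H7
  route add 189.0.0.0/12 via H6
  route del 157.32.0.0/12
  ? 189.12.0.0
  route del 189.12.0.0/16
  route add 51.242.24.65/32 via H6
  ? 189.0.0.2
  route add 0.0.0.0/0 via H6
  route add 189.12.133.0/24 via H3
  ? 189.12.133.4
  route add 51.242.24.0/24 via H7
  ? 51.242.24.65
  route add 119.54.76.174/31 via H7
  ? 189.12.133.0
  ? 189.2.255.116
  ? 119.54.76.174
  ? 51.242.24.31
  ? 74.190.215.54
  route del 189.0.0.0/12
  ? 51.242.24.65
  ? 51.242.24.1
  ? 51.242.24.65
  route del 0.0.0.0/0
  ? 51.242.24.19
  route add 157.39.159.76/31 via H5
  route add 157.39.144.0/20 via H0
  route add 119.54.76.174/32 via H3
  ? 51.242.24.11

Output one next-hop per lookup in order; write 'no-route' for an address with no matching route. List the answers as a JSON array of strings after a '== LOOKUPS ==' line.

Apply in order:
  add 189.12.0.0/16 -> H4 at depth 16
  add 157.32.0.0/12 -> H7 at depth 12
  add 189.0.0.0/12 -> H6 at depth 12
  - 157.32.0.0/12 clear@12
  Q 189.12.0.0: descend 1011110100001100 ; hops seen [H6,H4] ; pick H4
  - 189.12.0.0/16 clear@16
  add 51.242.24.65/32 -> H6 at depth 32
  Q 189.0.0.2: descend 101111010000 ; hops seen [H6] ; pick H6
  add 0.0.0.0/0 -> H6 at depth 0
  add 189.12.133.0/24 -> H3 at depth 24
  Q 189.12.133.4: descend 101111010000110010000101 ; hops seen [H6,H6,H3] ; pick H3
  add 51.242.24.0/24 -> H7 at depth 24
  Q 51.242.24.65: descend 00110011111100100001100001000001 ; hops seen [H6,H7,H6] ; pick H6
  add 119.54.76.174/31 -> H7 at depth 31
  Q 189.12.133.0: descend 101111010000110010000101 ; hops seen [H6,H6,H3] ; pick H3
  Q 189.2.255.116: descend 101111010000 ; hops seen [H6,H6] ; pick H6
  Q 119.54.76.174: descend 0111011100110110010011001010111 ; hops seen [H6,H7] ; pick H7
  Q 51.242.24.31: descend 0011001111110010000110000 ; hops seen [H6,H7] ; pick H7
  Q 74.190.215.54: descend 01 ; hops seen [H6] ; pick H6
  - 189.0.0.0/12 clear@12
  Q 51.242.24.65: descend 00110011111100100001100001000001 ; hops seen [H6,H7,H6] ; pick H6
  Q 51.242.24.1: descend 0011001111110010000110000 ; hops seen [H6,H7] ; pick H7
  Q 51.242.24.65: descend 00110011111100100001100001000001 ; hops seen [H6,H7,H6] ; pick H6
  - 0.0.0.0/0 clear@0
  Q 51.242.24.19: descend 0011001111110010000110000 ; hops seen [H7] ; pick H7
  add 157.39.159.76/31 -> H5 at depth 31
  add 157.39.144.0/20 -> H0 at depth 20
  add 119.54.76.174/32 -> H3 at depth 32
  Q 51.242.24.11: descend 0011001111110010000110000 ; hops seen [H7] ; pick H7

== LOOKUPS ==
["H4","H6","H3","H6","H3","H6","H7","H7","H6","H6","H7","H6","H7","H7"]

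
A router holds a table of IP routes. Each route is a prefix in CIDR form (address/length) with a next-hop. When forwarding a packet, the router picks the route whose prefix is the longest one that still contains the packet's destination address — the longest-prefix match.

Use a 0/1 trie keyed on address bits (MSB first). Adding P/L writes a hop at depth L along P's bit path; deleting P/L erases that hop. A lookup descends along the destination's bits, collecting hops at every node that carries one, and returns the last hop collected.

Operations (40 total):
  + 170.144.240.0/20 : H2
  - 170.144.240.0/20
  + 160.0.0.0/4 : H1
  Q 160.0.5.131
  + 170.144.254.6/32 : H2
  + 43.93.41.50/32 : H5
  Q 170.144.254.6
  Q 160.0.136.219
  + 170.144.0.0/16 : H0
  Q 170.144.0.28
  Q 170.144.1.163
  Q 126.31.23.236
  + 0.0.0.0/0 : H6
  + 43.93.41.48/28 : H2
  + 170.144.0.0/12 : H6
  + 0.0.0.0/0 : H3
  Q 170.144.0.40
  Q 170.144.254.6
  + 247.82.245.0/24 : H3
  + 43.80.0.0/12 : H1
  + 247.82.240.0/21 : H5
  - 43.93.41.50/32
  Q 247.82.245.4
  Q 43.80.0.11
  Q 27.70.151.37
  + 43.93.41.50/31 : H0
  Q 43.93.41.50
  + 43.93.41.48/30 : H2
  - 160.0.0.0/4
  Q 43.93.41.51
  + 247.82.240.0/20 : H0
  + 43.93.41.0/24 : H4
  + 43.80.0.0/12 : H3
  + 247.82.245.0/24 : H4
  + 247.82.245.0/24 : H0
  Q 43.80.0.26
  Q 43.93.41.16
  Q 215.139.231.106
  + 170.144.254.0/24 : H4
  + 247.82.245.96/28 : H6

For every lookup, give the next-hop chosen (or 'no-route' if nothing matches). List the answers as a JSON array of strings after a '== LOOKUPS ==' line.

Trace:
  + 170.144.240.0/20 (H2) depth=20
  del 170.144.240.0/20 (clear depth 20)
  + 160.0.0.0/4 (H1) depth=4
  lookup 160.0.5.131: bits 1010 walk d0:-→d1:-→d2:-→d3:-→d4:H1 -> H1
  + 170.144.254.6/32 (H2) depth=32
  + 43.93.41.50/32 (H5) depth=32
  lookup 170.144.254.6: bits 10101010100100001111111000000110 walk d0:-→d1:-→d2:-→d3:-→d4:H1→d5:-→d6:-→d7:-→d8:-→d9:-→d10:-→d11:-→d12:-→d13:-→d14:-→d15:-→d16:-→d17:-→d18:-→d19:-→d20:-→d21:-→d22:-→d23:-→d24:-→d25:-→d26:-→d27:-→d28:-→d29:-→d30:-→d31:-→d32:H2 -> H2
  lookup 160.0.136.219: bits 1010 walk d0:-→d1:-→d2:-→d3:-→d4:H1 -> H1
  + 170.144.0.0/16 (H0) depth=16
  lookup 170.144.0.28: bits 1010101010010000 walk d0:-→d1:-→d2:-→d3:-→d4:H1→d5:-→d6:-→d7:-→d8:-→d9:-→d10:-→d11:-→d12:-→d13:-→d14:-→d15:-→d16:H0 -> H0
  lookup 170.144.1.163: bits 1010101010010000 walk d0:-→d1:-→d2:-→d3:-→d4:H1→d5:-→d6:-→d7:-→d8:-→d9:-→d10:-→d11:-→d12:-→d13:-→d14:-→d15:-→d16:H0 -> H0
  lookup 126.31.23.236: bits 0 walk d0:-→d1:- -> no-route
  + 0.0.0.0/0 (H6) depth=0
  + 43.93.41.48/28 (H2) depth=28
  + 170.144.0.0/12 (H6) depth=12
  + 0.0.0.0/0 (H3) depth=0
  lookup 170.144.0.40: bits 1010101010010000 walk d0:H3→d1:-→d2:-→d3:-→d4:H1→d5:-→d6:-→d7:-→d8:-→d9:-→d10:-→d11:-→d12:H6→d13:-→d14:-→d15:-→d16:H0 -> H0
  lookup 170.144.254.6: bits 10101010100100001111111000000110 walk d0:H3→d1:-→d2:-→d3:-→d4:H1→d5:-→d6:-→d7:-→d8:-→d9:-→d10:-→d11:-→d12:H6→d13:-→d14:-→d15:-→d16:H0→d17:-→d18:-→d19:-→d20:-→d21:-→d22:-→d23:-→d24:-→d25:-→d26:-→d27:-→d28:-→d29:-→d30:-→d31:-→d32:H2 -> H2
  + 247.82.245.0/24 (H3) depth=24
  + 43.80.0.0/12 (H1) depth=12
  + 247.82.240.0/21 (H5) depth=21
  del 43.93.41.50/32 (clear depth 32)
  lookup 247.82.245.4: bits 111101110101001011110101 walk d0:H3→d1:-→d2:-→d3:-→d4:-→d5:-→d6:-→d7:-→d8:-→d9:-→d10:-→d11:-→d12:-→d13:-→d14:-→d15:-→d16:-→d17:-→d18:-→d19:-→d20:-→d21:H5→d22:-→d23:-→d24:H3 -> H3
  lookup 43.80.0.11: bits 001010110101 walk d0:H3→d1:-→d2:-→d3:-→d4:-→d5:-→d6:-→d7:-→d8:-→d9:-→d10:-→d11:-→d12:H1 -> H1
  lookup 27.70.151.37: bits 00 walk d0:H3→d1:-→d2:- -> H3
  + 43.93.41.50/31 (H0) depth=31
  lookup 43.93.41.50: bits 00101011010111010010100100110010 walk d0:H3→d1:-→d2:-→d3:-→d4:-→d5:-→d6:-→d7:-→d8:-→d9:-→d10:-→d11:-→d12:H1→d13:-→d14:-→d15:-→d16:-→d17:-→d18:-→d19:-→d20:-→d21:-→d22:-→d23:-→d24:-→d25:-→d26:-→d27:-→d28:H2→d29:-→d30:-→d31:H0→d32:- -> H0
  + 43.93.41.48/30 (H2) depth=30
  del 160.0.0.0/4 (clear depth 4)
  lookup 43.93.41.51: bits 0010101101011101001010010011001 walk d0:H3→d1:-→d2:-→d3:-→d4:-→d5:-→d6:-→d7:-→d8:-→d9:-→d10:-→d11:-→d12:H1→d13:-→d14:-→d15:-→d16:-→d17:-→d18:-→d19:-→d20:-→d21:-→d22:-→d23:-→d24:-→d25:-→d26:-→d27:-→d28:H2→d29:-→d30:H2→d31:H0 -> H0
  + 247.82.240.0/20 (H0) depth=20
  + 43.93.41.0/24 (H4) depth=24
  + 43.80.0.0/12 (H3) depth=12
  + 247.82.245.0/24 (H4) depth=24
  + 247.82.245.0/24 (H0) depth=24
  lookup 43.80.0.26: bits 001010110101 walk d0:H3→d1:-→d2:-→d3:-→d4:-→d5:-→d6:-→d7:-→d8:-→d9:-→d10:-→d11:-→d12:H3 -> H3
  lookup 43.93.41.16: bits 00101011010111010010100100 walk d0:H3→d1:-→d2:-→d3:-→d4:-→d5:-→d6:-→d7:-→d8:-→d9:-→d10:-→d11:-→d12:H3→d13:-→d14:-→d15:-→d16:-→d17:-→d18:-→d19:-→d20:-→d21:-→d22:-→d23:-→d24:H4→d25:-→d26:- -> H4
  lookup 215.139.231.106: bits 11 walk d0:H3→d1:-→d2:- -> H3
  + 170.144.254.0/24 (H4) depth=24
  + 247.82.245.96/28 (H6) depth=28

== LOOKUPS ==
["H1","H2","H1","H0","H0","no-route","H0","H2","H3","H1","H3","H0","H0","H3","H4","H3"]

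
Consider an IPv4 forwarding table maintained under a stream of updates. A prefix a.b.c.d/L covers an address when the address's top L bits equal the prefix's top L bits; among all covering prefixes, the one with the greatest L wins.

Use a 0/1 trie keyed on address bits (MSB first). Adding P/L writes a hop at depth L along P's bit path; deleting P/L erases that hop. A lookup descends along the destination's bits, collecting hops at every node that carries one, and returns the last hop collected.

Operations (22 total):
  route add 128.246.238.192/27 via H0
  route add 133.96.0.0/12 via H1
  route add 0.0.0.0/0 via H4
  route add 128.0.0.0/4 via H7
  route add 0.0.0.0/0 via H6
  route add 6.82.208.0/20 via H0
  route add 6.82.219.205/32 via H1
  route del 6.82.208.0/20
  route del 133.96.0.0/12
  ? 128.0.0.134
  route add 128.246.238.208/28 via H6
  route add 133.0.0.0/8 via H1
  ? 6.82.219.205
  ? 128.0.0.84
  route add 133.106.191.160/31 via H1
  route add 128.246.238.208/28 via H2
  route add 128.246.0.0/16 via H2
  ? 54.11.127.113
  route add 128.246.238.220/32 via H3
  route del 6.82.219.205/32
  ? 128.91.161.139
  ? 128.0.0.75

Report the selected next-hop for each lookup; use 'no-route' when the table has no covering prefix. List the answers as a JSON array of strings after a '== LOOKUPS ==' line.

Apply in order:
  + 128.246.238.192/27 (H0) depth=27
  + 133.96.0.0/12 (H1) depth=12
  + 0.0.0.0/0 (H4) depth=0
  + 128.0.0.0/4 (H7) depth=4
  + 0.0.0.0/0 (H6) depth=0
  + 6.82.208.0/20 (H0) depth=20
  + 6.82.219.205/32 (H1) depth=32
  - 6.82.208.0/20 clear@20
  - 133.96.0.0/12 clear@12
  Q 128.0.0.134: descend 10000000 ; hops seen [H6,H7] ; pick H7
  + 128.246.238.208/28 (H6) depth=28
  + 133.0.0.0/8 (H1) depth=8
  Q 6.82.219.205: descend 00000110010100101101101111001101 ; hops seen [H6,H1] ; pick H1
  Q 128.0.0.84: descend 10000000 ; hops seen [H6,H7] ; pick H7
  + 133.106.191.160/31 (H1) depth=31
  + 128.246.238.208/28 (H2) depth=28
  + 128.246.0.0/16 (H2) depth=16
  Q 54.11.127.113: descend 00 ; hops seen [H6] ; pick H6
  + 128.246.238.220/32 (H3) depth=32
  - 6.82.219.205/32 clear@32
  Q 128.91.161.139: descend 10000000 ; hops seen [H6,H7] ; pick H7
  Q 128.0.0.75: descend 10000000 ; hops seen [H6,H7] ; pick H7

== LOOKUPS ==
["H7","H1","H7","H6","H7","H7"]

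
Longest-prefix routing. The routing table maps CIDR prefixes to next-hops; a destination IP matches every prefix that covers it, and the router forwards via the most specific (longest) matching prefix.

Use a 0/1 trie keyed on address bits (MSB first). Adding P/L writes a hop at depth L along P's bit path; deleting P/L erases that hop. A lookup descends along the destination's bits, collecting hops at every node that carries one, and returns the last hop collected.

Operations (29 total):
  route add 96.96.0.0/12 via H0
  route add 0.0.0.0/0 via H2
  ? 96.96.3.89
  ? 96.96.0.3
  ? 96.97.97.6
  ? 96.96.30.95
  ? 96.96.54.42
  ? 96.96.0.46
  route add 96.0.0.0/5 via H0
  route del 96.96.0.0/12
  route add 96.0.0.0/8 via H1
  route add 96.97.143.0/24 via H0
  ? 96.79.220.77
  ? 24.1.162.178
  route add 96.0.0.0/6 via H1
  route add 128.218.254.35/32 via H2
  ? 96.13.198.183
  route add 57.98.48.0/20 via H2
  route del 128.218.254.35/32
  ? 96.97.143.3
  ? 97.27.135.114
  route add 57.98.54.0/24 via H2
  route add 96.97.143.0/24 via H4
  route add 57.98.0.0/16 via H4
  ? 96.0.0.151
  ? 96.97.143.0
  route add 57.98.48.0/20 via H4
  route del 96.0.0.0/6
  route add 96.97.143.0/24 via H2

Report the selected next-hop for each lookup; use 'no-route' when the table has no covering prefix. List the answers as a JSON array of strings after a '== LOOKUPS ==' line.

Process each operation:
  + 96.96.0.0/12 (H0) depth=12
  + 0.0.0.0/0 (H2) depth=0
  Q 96.96.3.89: descend 011000000110 ; hops seen [H2,H0] ; pick H0
  Q 96.96.0.3: descend 011000000110 ; hops seen [H2,H0] ; pick H0
  Q 96.97.97.6: descend 011000000110 ; hops seen [H2,H0] ; pick H0
  Q 96.96.30.95: descend 011000000110 ; hops seen [H2,H0] ; pick H0
  Q 96.96.54.42: descend 011000000110 ; hops seen [H2,H0] ; pick H0
  Q 96.96.0.46: descend 011000000110 ; hops seen [H2,H0] ; pick H0
  + 96.0.0.0/5 (H0) depth=5
  - 96.96.0.0/12 clear@12
  + 96.0.0.0/8 (H1) depth=8
  + 96.97.143.0/24 (H0) depth=24
  Q 96.79.220.77: descend 0110000001 ; hops seen [H2,H0,H1] ; pick H1
  Q 24.1.162.178: descend 0 ; hops seen [H2] ; pick H2
  + 96.0.0.0/6 (H1) depth=6
  + 128.218.254.35/32 (H2) depth=32
  Q 96.13.198.183: descend 011000000 ; hops seen [H2,H0,H1,H1] ; pick H1
  + 57.98.48.0/20 (H2) depth=20
  - 128.218.254.35/32 clear@32
  Q 96.97.143.3: descend 011000000110000110001111 ; hops seen [H2,H0,H1,H1,H0] ; pick H0
  Q 97.27.135.114: descend 0110000 ; hops seen [H2,H0,H1] ; pick H1
  + 57.98.54.0/24 (H2) depth=24
  + 96.97.143.0/24 (H4) depth=24
  + 57.98.0.0/16 (H4) depth=16
  Q 96.0.0.151: descend 011000000 ; hops seen [H2,H0,H1,H1] ; pick H1
  Q 96.97.143.0: descend 011000000110000110001111 ; hops seen [H2,H0,H1,H1,H4] ; pick H4
  + 57.98.48.0/20 (H4) depth=20
  - 96.0.0.0/6 clear@6
  + 96.97.143.0/24 (H2) depth=24

== LOOKUPS ==
["H0","H0","H0","H0","H0","H0","H1","H2","H1","H0","H1","H1","H4"]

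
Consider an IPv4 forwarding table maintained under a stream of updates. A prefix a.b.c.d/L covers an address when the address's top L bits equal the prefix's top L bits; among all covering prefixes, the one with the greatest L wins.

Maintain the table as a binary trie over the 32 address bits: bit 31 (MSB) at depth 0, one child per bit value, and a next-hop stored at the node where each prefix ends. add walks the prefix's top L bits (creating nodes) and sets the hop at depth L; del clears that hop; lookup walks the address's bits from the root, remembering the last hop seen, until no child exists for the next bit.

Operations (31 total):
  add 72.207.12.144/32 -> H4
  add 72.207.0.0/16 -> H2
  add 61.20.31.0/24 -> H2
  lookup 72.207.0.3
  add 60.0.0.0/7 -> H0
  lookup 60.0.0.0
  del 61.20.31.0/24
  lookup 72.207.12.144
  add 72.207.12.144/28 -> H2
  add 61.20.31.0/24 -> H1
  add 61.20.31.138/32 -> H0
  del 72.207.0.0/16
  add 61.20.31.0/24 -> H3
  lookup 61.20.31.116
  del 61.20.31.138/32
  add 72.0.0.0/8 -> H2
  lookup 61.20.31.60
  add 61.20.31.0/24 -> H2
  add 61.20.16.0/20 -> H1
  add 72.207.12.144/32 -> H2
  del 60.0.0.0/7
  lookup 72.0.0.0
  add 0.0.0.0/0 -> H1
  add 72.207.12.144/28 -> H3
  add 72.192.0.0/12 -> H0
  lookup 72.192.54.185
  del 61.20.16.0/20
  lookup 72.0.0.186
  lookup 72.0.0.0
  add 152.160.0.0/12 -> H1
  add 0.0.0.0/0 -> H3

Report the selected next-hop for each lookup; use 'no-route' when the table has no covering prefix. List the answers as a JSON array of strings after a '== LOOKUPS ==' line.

Apply in order:
  + 72.207.12.144/32 (H4) depth=32
  + 72.207.0.0/16 (H2) depth=16
  + 61.20.31.0/24 (H2) depth=24
  Q 72.207.0.3: descend 01001000110011110000 ; hops seen [H2] ; pick H2
  + 60.0.0.0/7 (H0) depth=7
  Q 60.0.0.0: descend 0011110 ; hops seen [H0] ; pick H0
  del 61.20.31.0/24 (clear depth 24)
  Q 72.207.12.144: descend 01001000110011110000110010010000 ; hops seen [H2,H4] ; pick H4
  + 72.207.12.144/28 (H2) depth=28
  + 61.20.31.0/24 (H1) depth=24
  + 61.20.31.138/32 (H0) depth=32
  del 72.207.0.0/16 (clear depth 16)
  + 61.20.31.0/24 (H3) depth=24
  Q 61.20.31.116: descend 001111010001010000011111 ; hops seen [H0,H3] ; pick H3
  del 61.20.31.138/32 (clear depth 32)
  + 72.0.0.0/8 (H2) depth=8
  Q 61.20.31.60: descend 001111010001010000011111 ; hops seen [H0,H3] ; pick H3
  + 61.20.31.0/24 (H2) depth=24
  + 61.20.16.0/20 (H1) depth=20
  + 72.207.12.144/32 (H2) depth=32
  del 60.0.0.0/7 (clear depth 7)
  Q 72.0.0.0: descend 01001000 ; hops seen [H2] ; pick H2
  + 0.0.0.0/0 (H1) depth=0
  + 72.207.12.144/28 (H3) depth=28
  + 72.192.0.0/12 (H0) depth=12
  Q 72.192.54.185: descend 010010001100 ; hops seen [H1,H2,H0] ; pick H0
  del 61.20.16.0/20 (clear depth 20)
  Q 72.0.0.186: descend 01001000 ; hops seen [H1,H2] ; pick H2
  Q 72.0.0.0: descend 01001000 ; hops seen [H1,H2] ; pick H2
  + 152.160.0.0/12 (H1) depth=12
  + 0.0.0.0/0 (H3) depth=0

== LOOKUPS ==
["H2","H0","H4","H3","H3","H2","H0","H2","H2"]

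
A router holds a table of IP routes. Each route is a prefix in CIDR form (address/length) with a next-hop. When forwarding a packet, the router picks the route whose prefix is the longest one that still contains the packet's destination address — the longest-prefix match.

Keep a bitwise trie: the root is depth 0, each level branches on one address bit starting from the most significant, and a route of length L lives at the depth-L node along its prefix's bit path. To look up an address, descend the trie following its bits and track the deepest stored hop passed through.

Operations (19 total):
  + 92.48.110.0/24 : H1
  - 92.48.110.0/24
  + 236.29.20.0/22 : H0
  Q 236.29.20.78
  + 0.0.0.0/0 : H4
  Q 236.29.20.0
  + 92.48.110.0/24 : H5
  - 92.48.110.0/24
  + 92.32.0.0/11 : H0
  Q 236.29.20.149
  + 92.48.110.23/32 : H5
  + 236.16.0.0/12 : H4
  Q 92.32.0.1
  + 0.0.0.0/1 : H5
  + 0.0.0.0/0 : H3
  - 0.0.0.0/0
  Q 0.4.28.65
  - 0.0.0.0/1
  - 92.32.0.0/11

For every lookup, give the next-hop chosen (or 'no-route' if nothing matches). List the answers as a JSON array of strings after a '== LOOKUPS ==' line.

Apply in order:
  add 92.48.110.0/24 -> H1 at depth 24
  - 92.48.110.0/24 clear@24
  add 236.29.20.0/22 -> H0 at depth 22
  lookup 236.29.20.78: bits 1110110000011101000101 walk d0:-→d1:-→d2:-→d3:-→d4:-→d5:-→d6:-→d7:-→d8:-→d9:-→d10:-→d11:-→d12:-→d13:-→d14:-→d15:-→d16:-→d17:-→d18:-→d19:-→d20:-→d21:-→d22:H0 -> H0
  add 0.0.0.0/0 -> H4 at depth 0
  lookup 236.29.20.0: bits 1110110000011101000101 walk d0:H4→d1:-→d2:-→d3:-→d4:-→d5:-→d6:-→d7:-→d8:-→d9:-→d10:-→d11:-→d12:-→d13:-→d14:-→d15:-→d16:-→d17:-→d18:-→d19:-→d20:-→d21:-→d22:H0 -> H0
  add 92.48.110.0/24 -> H5 at depth 24
  - 92.48.110.0/24 clear@24
  add 92.32.0.0/11 -> H0 at depth 11
  lookup 236.29.20.149: bits 1110110000011101000101 walk d0:H4→d1:-→d2:-→d3:-→d4:-→d5:-→d6:-→d7:-→d8:-→d9:-→d10:-→d11:-→d12:-→d13:-→d14:-→d15:-→d16:-→d17:-→d18:-→d19:-→d20:-→d21:-→d22:H0 -> H0
  add 92.48.110.23/32 -> H5 at depth 32
  add 236.16.0.0/12 -> H4 at depth 12
  lookup 92.32.0.1: bits 01011100001 walk d0:H4→d1:-→d2:-→d3:-→d4:-→d5:-→d6:-→d7:-→d8:-→d9:-→d10:-→d11:H0 -> H0
  add 0.0.0.0/1 -> H5 at depth 1
  add 0.0.0.0/0 -> H3 at depth 0
  - 0.0.0.0/0 clear@0
  lookup 0.4.28.65: bits 0 walk d0:-→d1:H5 -> H5
  - 0.0.0.0/1 clear@1
  - 92.32.0.0/11 clear@11

== LOOKUPS ==
["H0","H0","H0","H0","H5"]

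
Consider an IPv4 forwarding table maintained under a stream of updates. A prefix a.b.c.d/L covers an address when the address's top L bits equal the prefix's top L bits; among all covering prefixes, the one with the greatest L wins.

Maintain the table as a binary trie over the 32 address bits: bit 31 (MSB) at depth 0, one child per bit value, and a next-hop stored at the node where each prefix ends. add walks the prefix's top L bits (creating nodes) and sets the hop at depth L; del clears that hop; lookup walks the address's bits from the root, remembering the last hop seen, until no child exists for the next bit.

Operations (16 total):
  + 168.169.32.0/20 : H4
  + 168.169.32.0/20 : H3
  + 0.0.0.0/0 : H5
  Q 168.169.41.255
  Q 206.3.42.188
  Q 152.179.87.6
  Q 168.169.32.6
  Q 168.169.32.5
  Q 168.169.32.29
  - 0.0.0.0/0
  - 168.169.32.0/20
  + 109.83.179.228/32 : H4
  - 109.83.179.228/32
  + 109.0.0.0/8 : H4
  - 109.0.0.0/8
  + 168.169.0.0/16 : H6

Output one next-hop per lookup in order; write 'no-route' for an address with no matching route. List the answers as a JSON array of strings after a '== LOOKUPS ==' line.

Process each operation:
  add 168.169.32.0/20 -> H4 at depth 20
  add 168.169.32.0/20 -> H3 at depth 20
  add 0.0.0.0/0 -> H5 at depth 0
  lookup 168.169.41.255: bits 10101000101010010010 walk d0:H5→d1:-→d2:-→d3:-→d4:-→d5:-→d6:-→d7:-→d8:-→d9:-→d10:-→d11:-→d12:-→d13:-→d14:-→d15:-→d16:-→d17:-→d18:-→d19:-→d20:H3 -> H3
  lookup 206.3.42.188: bits 1 walk d0:H5→d1:- -> H5
  lookup 152.179.87.6: bits 10 walk d0:H5→d1:-→d2:- -> H5
  lookup 168.169.32.6: bits 10101000101010010010 walk d0:H5→d1:-→d2:-→d3:-→d4:-→d5:-→d6:-→d7:-→d8:-→d9:-→d10:-→d11:-→d12:-→d13:-→d14:-→d15:-→d16:-→d17:-→d18:-→d19:-→d20:H3 -> H3
  lookup 168.169.32.5: bits 10101000101010010010 walk d0:H5→d1:-→d2:-→d3:-→d4:-→d5:-→d6:-→d7:-→d8:-→d9:-→d10:-→d11:-→d12:-→d13:-→d14:-→d15:-→d16:-→d17:-→d18:-→d19:-→d20:H3 -> H3
  lookup 168.169.32.29: bits 10101000101010010010 walk d0:H5→d1:-→d2:-→d3:-→d4:-→d5:-→d6:-→d7:-→d8:-→d9:-→d10:-→d11:-→d12:-→d13:-→d14:-→d15:-→d16:-→d17:-→d18:-→d19:-→d20:H3 -> H3
  del 0.0.0.0/0 (clear depth 0)
  del 168.169.32.0/20 (clear depth 20)
  add 109.83.179.228/32 -> H4 at depth 32
  del 109.83.179.228/32 (clear depth 32)
  add 109.0.0.0/8 -> H4 at depth 8
  del 109.0.0.0/8 (clear depth 8)
  add 168.169.0.0/16 -> H6 at depth 16

== LOOKUPS ==
["H3","H5","H5","H3","H3","H3"]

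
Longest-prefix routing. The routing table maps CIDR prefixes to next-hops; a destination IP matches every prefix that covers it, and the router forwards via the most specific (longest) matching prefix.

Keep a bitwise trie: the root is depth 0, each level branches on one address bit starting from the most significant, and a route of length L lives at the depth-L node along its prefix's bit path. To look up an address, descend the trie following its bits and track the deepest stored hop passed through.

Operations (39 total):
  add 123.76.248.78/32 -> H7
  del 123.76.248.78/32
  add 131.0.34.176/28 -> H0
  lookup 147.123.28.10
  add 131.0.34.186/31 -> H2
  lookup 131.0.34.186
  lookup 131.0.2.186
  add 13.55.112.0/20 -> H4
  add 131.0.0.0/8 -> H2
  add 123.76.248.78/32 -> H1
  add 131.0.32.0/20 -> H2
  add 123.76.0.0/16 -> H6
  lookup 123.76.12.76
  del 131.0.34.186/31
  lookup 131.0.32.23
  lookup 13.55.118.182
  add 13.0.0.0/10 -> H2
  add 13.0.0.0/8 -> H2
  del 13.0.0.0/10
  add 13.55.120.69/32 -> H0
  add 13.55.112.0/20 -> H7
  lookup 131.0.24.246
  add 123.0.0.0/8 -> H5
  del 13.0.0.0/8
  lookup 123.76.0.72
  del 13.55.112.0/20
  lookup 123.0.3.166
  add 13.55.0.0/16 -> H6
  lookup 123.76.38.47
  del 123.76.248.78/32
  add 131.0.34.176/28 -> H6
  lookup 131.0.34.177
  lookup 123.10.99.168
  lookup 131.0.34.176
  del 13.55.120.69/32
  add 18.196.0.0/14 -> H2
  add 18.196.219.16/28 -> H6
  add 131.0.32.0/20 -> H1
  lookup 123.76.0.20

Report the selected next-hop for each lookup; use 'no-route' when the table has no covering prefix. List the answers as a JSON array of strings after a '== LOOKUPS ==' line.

Apply in order:
  add 123.76.248.78/32 -> H7 at depth 32
  del 123.76.248.78/32 (clear depth 32)
  add 131.0.34.176/28 -> H0 at depth 28
  Q 147.123.28.10: descend 100 ; hops seen [∅] ; pick no-route
  add 131.0.34.186/31 -> H2 at depth 31
  Q 131.0.34.186: descend 1000001100000000001000101011101 ; hops seen [H0,H2] ; pick H2
  Q 131.0.2.186: descend 100000110000000000 ; hops seen [∅] ; pick no-route
  add 13.55.112.0/20 -> H4 at depth 20
  add 131.0.0.0/8 -> H2 at depth 8
  add 123.76.248.78/32 -> H1 at depth 32
  add 131.0.32.0/20 -> H2 at depth 20
  add 123.76.0.0/16 -> H6 at depth 16
  Q 123.76.12.76: descend 0111101101001100 ; hops seen [H6] ; pick H6
  del 131.0.34.186/31 (clear depth 31)
  Q 131.0.32.23: descend 1000001100000000001000 ; hops seen [H2,H2] ; pick H2
  Q 13.55.118.182: descend 00001101001101110111 ; hops seen [H4] ; pick H4
  add 13.0.0.0/10 -> H2 at depth 10
  add 13.0.0.0/8 -> H2 at depth 8
  del 13.0.0.0/10 (clear depth 10)
  add 13.55.120.69/32 -> H0 at depth 32
  add 13.55.112.0/20 -> H7 at depth 20
  Q 131.0.24.246: descend 100000110000000000 ; hops seen [H2] ; pick H2
  add 123.0.0.0/8 -> H5 at depth 8
  del 13.0.0.0/8 (clear depth 8)
  Q 123.76.0.72: descend 0111101101001100 ; hops seen [H5,H6] ; pick H6
  del 13.55.112.0/20 (clear depth 20)
  Q 123.0.3.166: descend 011110110 ; hops seen [H5] ; pick H5
  add 13.55.0.0/16 -> H6 at depth 16
  Q 123.76.38.47: descend 0111101101001100 ; hops seen [H5,H6] ; pick H6
  del 123.76.248.78/32 (clear depth 32)
  add 131.0.34.176/28 -> H6 at depth 28
  Q 131.0.34.177: descend 1000001100000000001000101011 ; hops seen [H2,H2,H6] ; pick H6
  Q 123.10.99.168: descend 011110110 ; hops seen [H5] ; pick H5
  Q 131.0.34.176: descend 1000001100000000001000101011 ; hops seen [H2,H2,H6] ; pick H6
  del 13.55.120.69/32 (clear depth 32)
  add 18.196.0.0/14 -> H2 at depth 14
  add 18.196.219.16/28 -> H6 at depth 28
  add 131.0.32.0/20 -> H1 at depth 20
  Q 123.76.0.20: descend 0111101101001100 ; hops seen [H5,H6] ; pick H6

== LOOKUPS ==
["no-route","H2","no-route","H6","H2","H4","H2","H6","H5","H6","H6","H5","H6","H6"]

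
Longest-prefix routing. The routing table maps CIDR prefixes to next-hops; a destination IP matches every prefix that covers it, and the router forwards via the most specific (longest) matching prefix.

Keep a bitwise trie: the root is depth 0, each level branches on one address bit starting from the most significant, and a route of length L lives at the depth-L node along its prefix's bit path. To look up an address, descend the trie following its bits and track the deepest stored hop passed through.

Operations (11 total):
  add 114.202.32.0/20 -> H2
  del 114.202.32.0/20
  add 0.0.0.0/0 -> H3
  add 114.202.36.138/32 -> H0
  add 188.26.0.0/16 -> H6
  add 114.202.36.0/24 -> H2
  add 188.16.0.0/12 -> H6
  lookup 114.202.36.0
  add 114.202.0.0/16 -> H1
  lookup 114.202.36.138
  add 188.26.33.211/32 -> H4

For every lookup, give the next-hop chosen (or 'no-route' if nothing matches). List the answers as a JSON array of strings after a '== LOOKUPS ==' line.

Apply in order:
  add 114.202.32.0/20 -> H2 at depth 20
  del 114.202.32.0/20 (clear depth 20)
  add 0.0.0.0/0 -> H3 at depth 0
  add 114.202.36.138/32 -> H0 at depth 32
  add 188.26.0.0/16 -> H6 at depth 16
  add 114.202.36.0/24 -> H2 at depth 24
  add 188.16.0.0/12 -> H6 at depth 12
  Q 114.202.36.0: descend 011100101100101000100100 ; hops seen [H3,H2] ; pick H2
  add 114.202.0.0/16 -> H1 at depth 16
  Q 114.202.36.138: descend 01110010110010100010010010001010 ; hops seen [H3,H1,H2,H0] ; pick H0
  add 188.26.33.211/32 -> H4 at depth 32

== LOOKUPS ==
["H2","H0"]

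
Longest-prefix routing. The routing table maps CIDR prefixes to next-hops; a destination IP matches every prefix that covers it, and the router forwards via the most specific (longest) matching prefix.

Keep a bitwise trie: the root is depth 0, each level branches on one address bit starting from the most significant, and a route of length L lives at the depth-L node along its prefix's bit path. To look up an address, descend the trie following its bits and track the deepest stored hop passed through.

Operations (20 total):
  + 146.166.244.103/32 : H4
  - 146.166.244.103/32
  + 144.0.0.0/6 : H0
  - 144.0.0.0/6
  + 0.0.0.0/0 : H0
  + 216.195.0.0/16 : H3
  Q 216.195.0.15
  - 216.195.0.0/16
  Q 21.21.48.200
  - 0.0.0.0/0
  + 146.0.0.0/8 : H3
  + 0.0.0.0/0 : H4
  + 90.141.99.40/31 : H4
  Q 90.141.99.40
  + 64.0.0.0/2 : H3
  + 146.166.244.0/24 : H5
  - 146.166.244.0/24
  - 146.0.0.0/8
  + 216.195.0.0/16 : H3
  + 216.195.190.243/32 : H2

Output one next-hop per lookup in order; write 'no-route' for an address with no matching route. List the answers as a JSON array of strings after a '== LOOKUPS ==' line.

Process each operation:
  + 146.166.244.103/32 (H4) depth=32
  del 146.166.244.103/32 (clear depth 32)
  + 144.0.0.0/6 (H0) depth=6
  del 144.0.0.0/6 (clear depth 6)
  + 0.0.0.0/0 (H0) depth=0
  + 216.195.0.0/16 (H3) depth=16
  Q 216.195.0.15: descend 1101100011000011 ; hops seen [H0,H3] ; pick H3
  del 216.195.0.0/16 (clear depth 16)
  Q 21.21.48.200: descend ε ; hops seen [H0] ; pick H0
  del 0.0.0.0/0 (clear depth 0)
  + 146.0.0.0/8 (H3) depth=8
  + 0.0.0.0/0 (H4) depth=0
  + 90.141.99.40/31 (H4) depth=31
  Q 90.141.99.40: descend 0101101010001101011000110010100 ; hops seen [H4,H4] ; pick H4
  + 64.0.0.0/2 (H3) depth=2
  + 146.166.244.0/24 (H5) depth=24
  del 146.166.244.0/24 (clear depth 24)
  del 146.0.0.0/8 (clear depth 8)
  + 216.195.0.0/16 (H3) depth=16
  + 216.195.190.243/32 (H2) depth=32

== LOOKUPS ==
["H3","H0","H4"]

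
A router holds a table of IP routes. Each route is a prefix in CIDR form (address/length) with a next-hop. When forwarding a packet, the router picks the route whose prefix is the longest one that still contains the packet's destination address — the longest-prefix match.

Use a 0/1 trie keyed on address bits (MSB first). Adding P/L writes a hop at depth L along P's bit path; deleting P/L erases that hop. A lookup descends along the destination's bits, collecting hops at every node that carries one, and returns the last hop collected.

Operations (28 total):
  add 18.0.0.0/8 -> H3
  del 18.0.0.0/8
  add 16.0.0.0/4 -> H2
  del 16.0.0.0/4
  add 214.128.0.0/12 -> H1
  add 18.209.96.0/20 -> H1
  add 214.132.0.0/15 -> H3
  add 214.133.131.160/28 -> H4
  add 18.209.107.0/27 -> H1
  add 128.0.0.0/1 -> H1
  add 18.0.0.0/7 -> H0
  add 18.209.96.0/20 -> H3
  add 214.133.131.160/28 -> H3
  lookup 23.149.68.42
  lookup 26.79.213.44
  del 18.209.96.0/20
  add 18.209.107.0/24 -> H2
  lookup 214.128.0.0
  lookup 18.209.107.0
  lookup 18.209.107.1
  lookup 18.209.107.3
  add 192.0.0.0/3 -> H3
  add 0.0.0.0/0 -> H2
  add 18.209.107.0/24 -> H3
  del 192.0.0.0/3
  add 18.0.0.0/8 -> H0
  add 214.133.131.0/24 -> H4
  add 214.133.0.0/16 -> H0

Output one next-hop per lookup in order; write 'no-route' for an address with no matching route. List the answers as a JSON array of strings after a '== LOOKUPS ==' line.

Apply in order:
  + 18.0.0.0/8 (H3) depth=8
  del 18.0.0.0/8 (clear depth 8)
  + 16.0.0.0/4 (H2) depth=4
  del 16.0.0.0/4 (clear depth 4)
  + 214.128.0.0/12 (H1) depth=12
  + 18.209.96.0/20 (H1) depth=20
  + 214.132.0.0/15 (H3) depth=15
  + 214.133.131.160/28 (H4) depth=28
  + 18.209.107.0/27 (H1) depth=27
  + 128.0.0.0/1 (H1) depth=1
  + 18.0.0.0/7 (H0) depth=7
  + 18.209.96.0/20 (H3) depth=20
  + 214.133.131.160/28 (H3) depth=28
  lookup 23.149.68.42: bits 00010 walk d0:-→d1:-→d2:-→d3:-→d4:-→d5:- -> no-route
  lookup 26.79.213.44: bits 0001 walk d0:-→d1:-→d2:-→d3:-→d4:- -> no-route
  del 18.209.96.0/20 (clear depth 20)
  + 18.209.107.0/24 (H2) depth=24
  lookup 214.128.0.0: bits 1101011010000 walk d0:-→d1:H1→d2:-→d3:-→d4:-→d5:-→d6:-→d7:-→d8:-→d9:-→d10:-→d11:-→d12:H1→d13:- -> H1
  lookup 18.209.107.0: bits 000100101101000101101011000 walk d0:-→d1:-→d2:-→d3:-→d4:-→d5:-→d6:-→d7:H0→d8:-→d9:-→d10:-→d11:-→d12:-→d13:-→d14:-→d15:-→d16:-→d17:-→d18:-→d19:-→d20:-→d21:-→d22:-→d23:-→d24:H2→d25:-→d26:-→d27:H1 -> H1
  lookup 18.209.107.1: bits 000100101101000101101011000 walk d0:-→d1:-→d2:-→d3:-→d4:-→d5:-→d6:-→d7:H0→d8:-→d9:-→d10:-→d11:-→d12:-→d13:-→d14:-→d15:-→d16:-→d17:-→d18:-→d19:-→d20:-→d21:-→d22:-→d23:-→d24:H2→d25:-→d26:-→d27:H1 -> H1
  lookup 18.209.107.3: bits 000100101101000101101011000 walk d0:-→d1:-→d2:-→d3:-→d4:-→d5:-→d6:-→d7:H0→d8:-→d9:-→d10:-→d11:-→d12:-→d13:-→d14:-→d15:-→d16:-→d17:-→d18:-→d19:-→d20:-→d21:-→d22:-→d23:-→d24:H2→d25:-→d26:-→d27:H1 -> H1
  + 192.0.0.0/3 (H3) depth=3
  + 0.0.0.0/0 (H2) depth=0
  + 18.209.107.0/24 (H3) depth=24
  del 192.0.0.0/3 (clear depth 3)
  + 18.0.0.0/8 (H0) depth=8
  + 214.133.131.0/24 (H4) depth=24
  + 214.133.0.0/16 (H0) depth=16

== LOOKUPS ==
["no-route","no-route","H1","H1","H1","H1"]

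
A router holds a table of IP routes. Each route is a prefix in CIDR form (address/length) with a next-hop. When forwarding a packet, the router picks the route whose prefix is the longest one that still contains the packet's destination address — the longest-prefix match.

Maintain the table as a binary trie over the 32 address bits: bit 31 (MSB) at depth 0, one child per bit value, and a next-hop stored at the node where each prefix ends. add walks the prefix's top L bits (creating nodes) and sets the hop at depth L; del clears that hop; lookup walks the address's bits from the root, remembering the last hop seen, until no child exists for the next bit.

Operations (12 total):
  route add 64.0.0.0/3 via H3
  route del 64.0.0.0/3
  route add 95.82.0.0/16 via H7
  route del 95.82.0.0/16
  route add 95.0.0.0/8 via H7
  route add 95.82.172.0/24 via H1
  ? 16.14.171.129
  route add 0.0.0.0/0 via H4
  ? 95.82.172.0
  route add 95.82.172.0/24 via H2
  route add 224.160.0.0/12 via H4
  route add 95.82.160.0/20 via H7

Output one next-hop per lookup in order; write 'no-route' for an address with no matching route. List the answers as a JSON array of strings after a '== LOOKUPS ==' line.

Apply in order:
  + 64.0.0.0/3 (H3) depth=3
  - 64.0.0.0/3 clear@3
  + 95.82.0.0/16 (H7) depth=16
  - 95.82.0.0/16 clear@16
  + 95.0.0.0/8 (H7) depth=8
  + 95.82.172.0/24 (H1) depth=24
  lookup 16.14.171.129: bits 0 walk d0:-→d1:- -> no-route
  + 0.0.0.0/0 (H4) depth=0
  lookup 95.82.172.0: bits 010111110101001010101100 walk d0:H4→d1:-→d2:-→d3:-→d4:-→d5:-→d6:-→d7:-→d8:H7→d9:-→d10:-→d11:-→d12:-→d13:-→d14:-→d15:-→d16:-→d17:-→d18:-→d19:-→d20:-→d21:-→d22:-→d23:-→d24:H1 -> H1
  + 95.82.172.0/24 (H2) depth=24
  + 224.160.0.0/12 (H4) depth=12
  + 95.82.160.0/20 (H7) depth=20

== LOOKUPS ==
["no-route","H1"]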